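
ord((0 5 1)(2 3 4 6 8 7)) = 6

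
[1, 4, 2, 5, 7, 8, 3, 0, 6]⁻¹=[7, 0, 2, 6, 1, 3, 8, 4, 5]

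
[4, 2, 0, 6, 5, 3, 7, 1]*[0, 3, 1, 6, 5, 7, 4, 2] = [5, 1, 0, 4, 7, 6, 2, 3]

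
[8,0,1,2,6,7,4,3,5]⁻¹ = [1,2,3,7,6,8,4,5,0]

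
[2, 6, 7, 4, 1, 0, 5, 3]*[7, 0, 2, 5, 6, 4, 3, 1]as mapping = [0→2, 1→3, 2→1, 3→6, 4→0, 5→7, 6→4, 7→5]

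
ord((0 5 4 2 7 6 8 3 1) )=9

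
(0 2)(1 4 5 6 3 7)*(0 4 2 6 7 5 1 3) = (0 6)(1 2 4)(3 5 7)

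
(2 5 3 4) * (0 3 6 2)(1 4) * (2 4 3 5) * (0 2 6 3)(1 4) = (0 5 3 4 2 6 1)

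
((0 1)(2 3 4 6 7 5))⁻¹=(0 1)(2 5 7 6 4 3)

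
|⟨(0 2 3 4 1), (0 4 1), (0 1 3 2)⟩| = 120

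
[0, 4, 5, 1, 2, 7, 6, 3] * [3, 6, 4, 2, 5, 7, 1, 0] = [3, 5, 7, 6, 4, 0, 1, 2]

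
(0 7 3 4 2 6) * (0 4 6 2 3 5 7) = (3 6 4)(5 7)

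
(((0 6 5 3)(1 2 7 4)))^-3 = (0 6 5 3)(1 2 7 4)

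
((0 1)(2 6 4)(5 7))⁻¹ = (0 1)(2 4 6)(5 7)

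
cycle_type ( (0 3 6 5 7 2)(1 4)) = 2.6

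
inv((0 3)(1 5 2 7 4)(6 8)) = (0 3)(1 4 7 2 5)(6 8)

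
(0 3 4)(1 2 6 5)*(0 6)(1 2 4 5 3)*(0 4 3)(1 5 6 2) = (0 5 1 3 6)(2 4)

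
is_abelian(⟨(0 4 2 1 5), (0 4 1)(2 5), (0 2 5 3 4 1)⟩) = no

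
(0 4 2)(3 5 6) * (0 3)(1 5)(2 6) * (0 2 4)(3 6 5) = (1 3)(2 6)(4 5)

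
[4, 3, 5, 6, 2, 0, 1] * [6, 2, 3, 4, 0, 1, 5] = [0, 4, 1, 5, 3, 6, 2]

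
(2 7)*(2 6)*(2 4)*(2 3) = (2 7 6 4 3)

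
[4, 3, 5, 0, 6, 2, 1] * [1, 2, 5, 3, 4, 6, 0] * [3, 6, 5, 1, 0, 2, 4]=[0, 1, 4, 6, 3, 2, 5]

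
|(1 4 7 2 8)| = 5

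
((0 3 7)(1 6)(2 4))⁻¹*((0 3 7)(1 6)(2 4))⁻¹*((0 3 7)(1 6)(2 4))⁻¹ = (1 6)(2 4)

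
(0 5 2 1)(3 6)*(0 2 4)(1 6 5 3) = (0 3 5 4)(1 2 6)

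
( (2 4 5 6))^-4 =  ()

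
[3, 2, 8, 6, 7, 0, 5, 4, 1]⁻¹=[5, 8, 1, 0, 7, 6, 3, 4, 2]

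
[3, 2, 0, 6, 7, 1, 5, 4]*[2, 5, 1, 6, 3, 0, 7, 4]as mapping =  [0→6, 1→1, 2→2, 3→7, 4→4, 5→5, 6→0, 7→3]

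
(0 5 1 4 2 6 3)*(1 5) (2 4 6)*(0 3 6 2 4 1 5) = (0 5) (1 2 4) 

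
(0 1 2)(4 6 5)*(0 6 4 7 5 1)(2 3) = (1 3 2 6)(5 7)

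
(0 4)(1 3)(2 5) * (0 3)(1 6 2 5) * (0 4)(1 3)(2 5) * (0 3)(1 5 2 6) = (0 3 1 4 5 6 2)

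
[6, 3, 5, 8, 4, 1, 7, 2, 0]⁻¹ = [8, 5, 7, 1, 4, 2, 0, 6, 3]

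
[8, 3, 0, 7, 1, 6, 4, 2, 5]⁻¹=[2, 4, 7, 1, 6, 8, 5, 3, 0]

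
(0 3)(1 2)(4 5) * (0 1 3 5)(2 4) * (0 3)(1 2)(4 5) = (0 4 3 2)(1 5)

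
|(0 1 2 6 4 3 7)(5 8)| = 14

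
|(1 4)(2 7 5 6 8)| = 10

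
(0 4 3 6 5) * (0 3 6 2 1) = (0 4 6 5 3 2 1)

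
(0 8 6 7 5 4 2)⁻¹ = (0 2 4 5 7 6 8)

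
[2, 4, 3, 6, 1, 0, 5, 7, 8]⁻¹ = [5, 4, 0, 2, 1, 6, 3, 7, 8]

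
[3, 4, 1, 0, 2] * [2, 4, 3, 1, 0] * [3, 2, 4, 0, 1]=[2, 3, 1, 4, 0]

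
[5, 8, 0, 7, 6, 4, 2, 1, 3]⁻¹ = [2, 7, 6, 8, 5, 0, 4, 3, 1]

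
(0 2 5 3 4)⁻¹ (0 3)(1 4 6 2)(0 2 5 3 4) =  (0 6 5 1)(2 4)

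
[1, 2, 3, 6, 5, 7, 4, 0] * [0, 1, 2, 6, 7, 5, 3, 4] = [1, 2, 6, 3, 5, 4, 7, 0]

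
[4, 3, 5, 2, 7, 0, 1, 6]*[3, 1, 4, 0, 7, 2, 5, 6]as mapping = [0→7, 1→0, 2→2, 3→4, 4→6, 5→3, 6→1, 7→5]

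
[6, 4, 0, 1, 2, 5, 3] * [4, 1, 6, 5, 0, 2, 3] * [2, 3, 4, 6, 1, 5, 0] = [6, 2, 1, 3, 0, 4, 5]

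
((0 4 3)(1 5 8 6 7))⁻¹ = (0 3 4)(1 7 6 8 5)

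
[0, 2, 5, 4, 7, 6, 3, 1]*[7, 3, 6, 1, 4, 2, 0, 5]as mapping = [0→7, 1→6, 2→2, 3→4, 4→5, 5→0, 6→1, 7→3]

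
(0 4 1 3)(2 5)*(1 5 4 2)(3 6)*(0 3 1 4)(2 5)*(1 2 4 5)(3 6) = (0 1 3 6 2)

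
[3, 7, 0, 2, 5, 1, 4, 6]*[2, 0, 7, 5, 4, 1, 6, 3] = [5, 3, 2, 7, 1, 0, 4, 6]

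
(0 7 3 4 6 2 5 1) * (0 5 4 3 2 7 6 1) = (0 6 7 2 4 1 5)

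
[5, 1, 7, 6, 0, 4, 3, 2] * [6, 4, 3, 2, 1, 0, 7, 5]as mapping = [0→0, 1→4, 2→5, 3→7, 4→6, 5→1, 6→2, 7→3]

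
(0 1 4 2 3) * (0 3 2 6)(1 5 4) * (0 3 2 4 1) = (0 5 1)(2 4 6 3)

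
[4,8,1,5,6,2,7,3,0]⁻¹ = [8,2,5,7,0,3,4,6,1]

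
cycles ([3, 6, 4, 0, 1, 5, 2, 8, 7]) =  (0 3)(1 6 2 4)(7 8)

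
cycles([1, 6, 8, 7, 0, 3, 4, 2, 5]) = (0 1 6 4)(2 8 5 3 7)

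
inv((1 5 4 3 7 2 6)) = (1 6 2 7 3 4 5)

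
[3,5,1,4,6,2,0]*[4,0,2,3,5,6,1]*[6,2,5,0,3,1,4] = [0,4,6,1,2,5,3]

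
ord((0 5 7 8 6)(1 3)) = 10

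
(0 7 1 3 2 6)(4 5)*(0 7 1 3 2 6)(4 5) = (0 1 2)(3 6 7)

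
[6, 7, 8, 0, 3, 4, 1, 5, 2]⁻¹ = [3, 6, 8, 4, 5, 7, 0, 1, 2]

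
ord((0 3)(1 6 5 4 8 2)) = 6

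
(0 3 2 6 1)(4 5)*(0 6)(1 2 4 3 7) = (0 7 1 6 2)(3 4 5)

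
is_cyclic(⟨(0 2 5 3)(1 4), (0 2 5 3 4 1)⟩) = no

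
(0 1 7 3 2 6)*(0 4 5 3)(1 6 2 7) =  (0 6 4 5 3 7)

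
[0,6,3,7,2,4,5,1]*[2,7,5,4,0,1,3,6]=[2,3,4,6,5,0,1,7]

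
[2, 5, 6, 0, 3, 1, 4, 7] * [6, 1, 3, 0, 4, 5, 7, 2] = [3, 5, 7, 6, 0, 1, 4, 2] 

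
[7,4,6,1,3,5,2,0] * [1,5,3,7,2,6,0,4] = [4,2,0,5,7,6,3,1]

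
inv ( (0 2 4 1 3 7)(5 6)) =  (0 7 3 1 4 2)(5 6)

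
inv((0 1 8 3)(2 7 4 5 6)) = (0 3 8 1)(2 6 5 4 7)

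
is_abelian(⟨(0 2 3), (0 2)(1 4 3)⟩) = no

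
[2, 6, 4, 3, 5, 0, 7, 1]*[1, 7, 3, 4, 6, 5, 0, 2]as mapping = [0→3, 1→0, 2→6, 3→4, 4→5, 5→1, 6→2, 7→7]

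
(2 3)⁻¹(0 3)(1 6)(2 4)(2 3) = (0 2)(1 6)(3 4)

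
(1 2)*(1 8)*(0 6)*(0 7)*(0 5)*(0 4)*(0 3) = (0 6 7 5 4 3) (1 2 8) 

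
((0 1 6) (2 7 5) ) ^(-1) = (0 6 1) (2 5 7) 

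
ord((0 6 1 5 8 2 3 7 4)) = 9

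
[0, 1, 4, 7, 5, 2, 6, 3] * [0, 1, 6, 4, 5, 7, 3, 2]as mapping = [0→0, 1→1, 2→5, 3→2, 4→7, 5→6, 6→3, 7→4]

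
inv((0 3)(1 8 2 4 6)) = (0 3)(1 6 4 2 8)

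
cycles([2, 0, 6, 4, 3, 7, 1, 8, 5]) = (0 2 6 1)(3 4)(5 7 8)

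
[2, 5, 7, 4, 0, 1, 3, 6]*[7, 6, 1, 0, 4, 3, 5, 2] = [1, 3, 2, 4, 7, 6, 0, 5]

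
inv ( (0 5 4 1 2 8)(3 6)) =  (0 8 2 1 4 5)(3 6)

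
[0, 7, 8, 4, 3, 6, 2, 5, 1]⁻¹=[0, 8, 6, 4, 3, 7, 5, 1, 2]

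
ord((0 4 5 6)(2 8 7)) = 12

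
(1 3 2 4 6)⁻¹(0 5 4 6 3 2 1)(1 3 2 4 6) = (0 5 6 1 2 4 3)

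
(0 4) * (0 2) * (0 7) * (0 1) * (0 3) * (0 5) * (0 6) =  (0 4 2 7 1 3 5 6)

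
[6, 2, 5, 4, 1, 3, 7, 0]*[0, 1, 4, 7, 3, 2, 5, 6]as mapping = [0→5, 1→4, 2→2, 3→3, 4→1, 5→7, 6→6, 7→0]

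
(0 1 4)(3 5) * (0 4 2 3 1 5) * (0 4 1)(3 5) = (0 3 4 1 2 5)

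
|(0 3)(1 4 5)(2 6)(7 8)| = 6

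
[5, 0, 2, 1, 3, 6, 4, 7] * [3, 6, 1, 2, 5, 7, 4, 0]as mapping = [0→7, 1→3, 2→1, 3→6, 4→2, 5→4, 6→5, 7→0]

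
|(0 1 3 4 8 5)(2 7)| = 6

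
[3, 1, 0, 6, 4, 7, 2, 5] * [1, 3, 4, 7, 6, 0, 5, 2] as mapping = [0→7, 1→3, 2→1, 3→5, 4→6, 5→2, 6→4, 7→0] 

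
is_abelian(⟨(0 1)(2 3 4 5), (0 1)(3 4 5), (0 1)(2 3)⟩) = no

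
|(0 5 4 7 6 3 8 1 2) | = 9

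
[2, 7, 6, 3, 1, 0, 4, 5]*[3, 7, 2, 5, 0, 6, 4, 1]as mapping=[0→2, 1→1, 2→4, 3→5, 4→7, 5→3, 6→0, 7→6]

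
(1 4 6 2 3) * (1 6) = (1 4) (2 3 6) 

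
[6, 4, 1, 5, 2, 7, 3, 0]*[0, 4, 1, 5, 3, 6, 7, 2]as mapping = [0→7, 1→3, 2→4, 3→6, 4→1, 5→2, 6→5, 7→0]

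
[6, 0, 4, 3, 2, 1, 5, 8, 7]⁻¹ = [1, 5, 4, 3, 2, 6, 0, 8, 7]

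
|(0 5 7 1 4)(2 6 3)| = 15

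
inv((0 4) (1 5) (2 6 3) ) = (0 4) (1 5) (2 3 6) 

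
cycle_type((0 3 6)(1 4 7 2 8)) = 3.5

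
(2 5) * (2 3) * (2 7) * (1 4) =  (1 4)(2 5 3 7)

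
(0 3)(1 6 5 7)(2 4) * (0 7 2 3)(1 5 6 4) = (1 4 3 7 5 2)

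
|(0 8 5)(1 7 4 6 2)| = 15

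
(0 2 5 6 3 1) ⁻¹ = (0 1 3 6 5 2) 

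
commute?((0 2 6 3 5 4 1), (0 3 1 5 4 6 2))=no:(0 2 6 3 5 4 1)*(0 3 1 5 4 6 2)=(1 3 4 5 6), (0 3 1 5 4 6 2)*(0 2 6 3 5 4 1)=(0 5 1 4 3)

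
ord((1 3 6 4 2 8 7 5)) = 8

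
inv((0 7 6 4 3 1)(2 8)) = (0 1 3 4 6 7)(2 8)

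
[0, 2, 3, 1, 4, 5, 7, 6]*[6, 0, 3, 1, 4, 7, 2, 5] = [6, 3, 1, 0, 4, 7, 5, 2]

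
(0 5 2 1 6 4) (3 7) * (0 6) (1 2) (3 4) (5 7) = (0 7 4 6 3 5 1) 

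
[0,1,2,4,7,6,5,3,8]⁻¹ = [0,1,2,7,3,6,5,4,8]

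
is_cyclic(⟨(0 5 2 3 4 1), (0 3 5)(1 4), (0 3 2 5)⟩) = no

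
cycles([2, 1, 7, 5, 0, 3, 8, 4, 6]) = (0 2 7 4)(3 5)(6 8)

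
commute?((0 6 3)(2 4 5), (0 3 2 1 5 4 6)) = no:(0 6 3)(2 4 5)*(0 3 2 1 5 4 6) = (1 5)(2 6), (0 3 2 1 5 4 6)*(0 6 3)(2 4 5) = (1 2)(3 4)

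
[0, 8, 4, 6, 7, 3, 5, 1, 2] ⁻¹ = [0, 7, 8, 5, 2, 6, 3, 4, 1] 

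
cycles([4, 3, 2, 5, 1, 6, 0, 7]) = (0 4 1 3 5 6)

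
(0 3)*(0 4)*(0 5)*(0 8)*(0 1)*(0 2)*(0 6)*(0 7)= (0 3 4 5 8 1 2 6 7)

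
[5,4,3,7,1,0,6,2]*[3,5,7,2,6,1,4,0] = [1,6,2,0,5,3,4,7] 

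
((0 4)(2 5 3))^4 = (2 5 3)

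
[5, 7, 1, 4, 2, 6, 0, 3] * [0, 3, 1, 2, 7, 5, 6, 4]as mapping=[0→5, 1→4, 2→3, 3→7, 4→1, 5→6, 6→0, 7→2]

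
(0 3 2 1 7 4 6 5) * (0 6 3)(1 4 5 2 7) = (2 4 3 7 5 6)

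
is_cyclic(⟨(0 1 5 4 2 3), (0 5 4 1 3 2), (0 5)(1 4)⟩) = no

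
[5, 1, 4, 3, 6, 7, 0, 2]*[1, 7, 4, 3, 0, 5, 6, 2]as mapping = [0→5, 1→7, 2→0, 3→3, 4→6, 5→2, 6→1, 7→4]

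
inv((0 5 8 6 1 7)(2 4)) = (0 7 1 6 8 5)(2 4)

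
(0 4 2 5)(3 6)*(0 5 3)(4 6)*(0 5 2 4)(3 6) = (0 3)(2 6 5)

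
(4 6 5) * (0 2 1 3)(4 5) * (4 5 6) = (0 2 1 3)(5 6)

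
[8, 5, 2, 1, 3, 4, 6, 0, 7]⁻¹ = [7, 3, 2, 4, 5, 1, 6, 8, 0]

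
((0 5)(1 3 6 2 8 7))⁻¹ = (0 5)(1 7 8 2 6 3)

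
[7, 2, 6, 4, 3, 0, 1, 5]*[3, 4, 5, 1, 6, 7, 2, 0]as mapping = [0→0, 1→5, 2→2, 3→6, 4→1, 5→3, 6→4, 7→7]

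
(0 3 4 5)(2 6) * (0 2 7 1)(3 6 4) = (0 6 7 1)(2 4 5)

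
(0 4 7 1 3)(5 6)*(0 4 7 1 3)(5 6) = (0 7 3 4 1)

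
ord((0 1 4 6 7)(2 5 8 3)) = 20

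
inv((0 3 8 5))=(0 5 8 3)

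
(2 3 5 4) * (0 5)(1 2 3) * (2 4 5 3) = (0 3)(1 4 2)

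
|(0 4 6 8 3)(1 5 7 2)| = 20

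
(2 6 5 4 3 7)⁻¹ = (2 7 3 4 5 6)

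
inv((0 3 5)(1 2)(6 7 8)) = (0 5 3)(1 2)(6 8 7)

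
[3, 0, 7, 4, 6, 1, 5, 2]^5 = [1, 5, 7, 0, 3, 6, 4, 2]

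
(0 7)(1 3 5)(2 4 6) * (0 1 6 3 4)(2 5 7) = (0 2)(1 4 3 7)(5 6)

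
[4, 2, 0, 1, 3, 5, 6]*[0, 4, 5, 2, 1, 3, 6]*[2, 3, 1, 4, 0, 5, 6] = [3, 5, 2, 0, 1, 4, 6]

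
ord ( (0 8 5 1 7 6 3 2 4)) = 9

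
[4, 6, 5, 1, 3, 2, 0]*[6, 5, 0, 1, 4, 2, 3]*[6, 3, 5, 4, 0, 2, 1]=[0, 4, 5, 2, 3, 6, 1]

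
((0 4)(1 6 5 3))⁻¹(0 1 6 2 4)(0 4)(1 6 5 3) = (0 4 6 5 2)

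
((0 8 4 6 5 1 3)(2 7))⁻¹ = (0 3 1 5 6 4 8)(2 7)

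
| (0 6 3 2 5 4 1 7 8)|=9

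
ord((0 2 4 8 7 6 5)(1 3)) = 14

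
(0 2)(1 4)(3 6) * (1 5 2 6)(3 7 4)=(0 6 7 4 5 2)(1 3)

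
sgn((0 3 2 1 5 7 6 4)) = -1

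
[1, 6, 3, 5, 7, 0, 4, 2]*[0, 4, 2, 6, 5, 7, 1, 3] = [4, 1, 6, 7, 3, 0, 5, 2]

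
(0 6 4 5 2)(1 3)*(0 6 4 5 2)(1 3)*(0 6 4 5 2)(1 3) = (0 5 6 2 4)(1 3)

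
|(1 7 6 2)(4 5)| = 4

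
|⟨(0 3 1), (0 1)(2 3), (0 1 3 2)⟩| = 24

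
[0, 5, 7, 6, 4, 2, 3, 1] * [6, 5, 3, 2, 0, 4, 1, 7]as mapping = [0→6, 1→4, 2→7, 3→1, 4→0, 5→3, 6→2, 7→5]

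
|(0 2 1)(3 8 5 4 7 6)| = 6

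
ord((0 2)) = 2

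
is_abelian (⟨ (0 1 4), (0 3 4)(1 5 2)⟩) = no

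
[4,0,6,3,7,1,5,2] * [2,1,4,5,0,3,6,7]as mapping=[0→0,1→2,2→6,3→5,4→7,5→1,6→3,7→4]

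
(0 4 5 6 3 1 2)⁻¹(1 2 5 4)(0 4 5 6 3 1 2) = (0 6 5 2)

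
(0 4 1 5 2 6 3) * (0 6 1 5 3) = (0 4 5 2 1 3 6)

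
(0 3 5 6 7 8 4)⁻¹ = (0 4 8 7 6 5 3)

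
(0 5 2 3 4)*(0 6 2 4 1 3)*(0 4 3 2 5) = (1 2 4 6 5 3)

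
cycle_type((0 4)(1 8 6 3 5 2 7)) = 2.7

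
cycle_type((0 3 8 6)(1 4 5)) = 3.4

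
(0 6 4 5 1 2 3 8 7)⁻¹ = (0 7 8 3 2 1 5 4 6)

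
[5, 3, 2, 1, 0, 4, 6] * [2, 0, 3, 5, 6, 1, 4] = [1, 5, 3, 0, 2, 6, 4]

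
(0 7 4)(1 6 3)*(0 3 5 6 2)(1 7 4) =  (0 4 3 7 1 2)(5 6)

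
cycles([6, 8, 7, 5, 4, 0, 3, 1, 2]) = (0 6 3 5)(1 8 2 7)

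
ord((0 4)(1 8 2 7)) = 4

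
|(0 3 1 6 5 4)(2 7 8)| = 6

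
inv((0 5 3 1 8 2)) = (0 2 8 1 3 5)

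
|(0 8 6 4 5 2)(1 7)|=6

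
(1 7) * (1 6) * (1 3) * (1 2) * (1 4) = (1 7 6 3 2 4)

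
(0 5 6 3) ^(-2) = (0 6) (3 5) 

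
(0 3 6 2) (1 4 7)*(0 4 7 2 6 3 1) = (0 1 7) (2 4) 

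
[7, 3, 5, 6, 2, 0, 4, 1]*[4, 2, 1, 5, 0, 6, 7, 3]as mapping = [0→3, 1→5, 2→6, 3→7, 4→1, 5→4, 6→0, 7→2]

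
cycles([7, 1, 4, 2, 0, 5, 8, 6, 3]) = (0 7 6 8 3 2 4)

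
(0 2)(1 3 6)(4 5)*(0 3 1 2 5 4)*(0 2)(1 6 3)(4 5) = (0 4 5 2 1 6)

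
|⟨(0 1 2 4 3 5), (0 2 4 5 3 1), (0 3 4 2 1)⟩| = 720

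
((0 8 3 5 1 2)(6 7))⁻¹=(0 2 1 5 3 8)(6 7)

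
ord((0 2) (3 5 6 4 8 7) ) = 6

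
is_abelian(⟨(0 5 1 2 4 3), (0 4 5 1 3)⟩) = no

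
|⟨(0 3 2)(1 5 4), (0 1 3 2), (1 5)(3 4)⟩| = 120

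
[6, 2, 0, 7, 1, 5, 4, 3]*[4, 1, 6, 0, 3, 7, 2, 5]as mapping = [0→2, 1→6, 2→4, 3→5, 4→1, 5→7, 6→3, 7→0]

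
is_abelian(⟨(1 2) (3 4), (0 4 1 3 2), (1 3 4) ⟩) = no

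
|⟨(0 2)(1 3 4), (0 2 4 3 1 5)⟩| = 720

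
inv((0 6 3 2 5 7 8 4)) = (0 4 8 7 5 2 3 6)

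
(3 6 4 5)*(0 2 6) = (0 2 6 4 5 3)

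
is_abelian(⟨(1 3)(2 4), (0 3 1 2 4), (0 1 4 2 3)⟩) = no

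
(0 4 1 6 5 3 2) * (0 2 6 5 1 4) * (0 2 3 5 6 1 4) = (0 2 3 1 6 4) 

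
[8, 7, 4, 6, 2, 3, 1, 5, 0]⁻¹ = [8, 6, 4, 5, 2, 7, 3, 1, 0]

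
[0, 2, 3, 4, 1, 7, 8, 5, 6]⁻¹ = [0, 4, 1, 2, 3, 7, 8, 5, 6]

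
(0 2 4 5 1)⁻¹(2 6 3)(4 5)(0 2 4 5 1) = (1 5)(3 4 6)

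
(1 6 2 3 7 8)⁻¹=(1 8 7 3 2 6)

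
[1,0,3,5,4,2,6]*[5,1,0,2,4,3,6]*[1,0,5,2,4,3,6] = [0,3,5,2,4,1,6]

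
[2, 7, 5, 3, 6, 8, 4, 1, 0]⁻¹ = [8, 7, 0, 3, 6, 2, 4, 1, 5]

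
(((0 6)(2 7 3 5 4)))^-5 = (0 6)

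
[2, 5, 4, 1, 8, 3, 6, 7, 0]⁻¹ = [8, 3, 0, 5, 2, 1, 6, 7, 4]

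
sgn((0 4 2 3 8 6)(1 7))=1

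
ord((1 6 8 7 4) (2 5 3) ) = 15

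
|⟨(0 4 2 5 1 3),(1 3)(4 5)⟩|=720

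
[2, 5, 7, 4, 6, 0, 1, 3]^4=[4, 7, 6, 5, 0, 3, 2, 1]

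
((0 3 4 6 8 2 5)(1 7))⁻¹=(0 5 2 8 6 4 3)(1 7)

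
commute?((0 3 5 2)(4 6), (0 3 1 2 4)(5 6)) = no:(0 3 5 2)(4 6)*(0 3 1 2 4)(5 6) = (0 1 2 3 6)(4 5), (0 3 1 2 4)(5 6)*(0 3 5 2)(4 6) = (0 5 4 3 1)(2 6)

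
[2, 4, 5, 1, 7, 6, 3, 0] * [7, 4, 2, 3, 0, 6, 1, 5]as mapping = [0→2, 1→0, 2→6, 3→4, 4→5, 5→1, 6→3, 7→7]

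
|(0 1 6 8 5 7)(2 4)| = 6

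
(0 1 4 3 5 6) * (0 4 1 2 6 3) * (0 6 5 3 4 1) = (0 2 5 4 6 1)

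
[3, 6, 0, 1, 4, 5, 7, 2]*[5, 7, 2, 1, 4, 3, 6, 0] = [1, 6, 5, 7, 4, 3, 0, 2]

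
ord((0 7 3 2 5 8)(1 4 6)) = 6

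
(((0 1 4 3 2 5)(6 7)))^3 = (0 3)(1 2)(4 5)(6 7)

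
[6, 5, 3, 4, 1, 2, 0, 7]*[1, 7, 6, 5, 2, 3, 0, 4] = [0, 3, 5, 2, 7, 6, 1, 4]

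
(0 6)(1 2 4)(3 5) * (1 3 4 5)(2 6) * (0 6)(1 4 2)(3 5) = (0 1)(2 3 4 5)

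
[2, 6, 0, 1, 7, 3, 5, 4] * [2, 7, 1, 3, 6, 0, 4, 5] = [1, 4, 2, 7, 5, 3, 0, 6]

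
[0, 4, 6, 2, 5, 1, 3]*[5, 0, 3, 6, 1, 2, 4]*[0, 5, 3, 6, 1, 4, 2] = [4, 5, 1, 6, 3, 0, 2]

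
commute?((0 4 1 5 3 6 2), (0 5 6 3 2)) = no:(0 4 1 5 3 6 2) * (0 5 6 3 2) = (0 4 1 6)(2 5), (0 5 6 3 2) * (0 4 1 5 3 6 2) = (0 3)(1 5 2 4)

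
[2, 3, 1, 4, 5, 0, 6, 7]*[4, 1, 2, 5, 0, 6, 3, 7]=[2, 5, 1, 0, 6, 4, 3, 7]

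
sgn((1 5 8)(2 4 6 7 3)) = 1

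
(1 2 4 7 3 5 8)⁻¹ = (1 8 5 3 7 4 2)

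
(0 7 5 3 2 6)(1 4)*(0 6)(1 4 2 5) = (0 7 1 2)(3 5)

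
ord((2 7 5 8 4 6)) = 6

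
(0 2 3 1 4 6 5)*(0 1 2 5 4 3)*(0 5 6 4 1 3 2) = (0 6 1 2 5 3)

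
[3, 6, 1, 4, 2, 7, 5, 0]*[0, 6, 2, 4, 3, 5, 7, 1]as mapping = [0→4, 1→7, 2→6, 3→3, 4→2, 5→1, 6→5, 7→0]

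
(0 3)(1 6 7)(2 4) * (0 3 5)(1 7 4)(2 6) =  (0 5)(1 2)(4 6)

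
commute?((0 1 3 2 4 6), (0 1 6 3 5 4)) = no:(0 1 3 2 4 6)*(0 1 6 3 5 4) = (0 6 1 5 4 3 2), (0 1 6 3 5 4)*(0 1 3 2 4 6) = (0 3 5 6 2 4 1)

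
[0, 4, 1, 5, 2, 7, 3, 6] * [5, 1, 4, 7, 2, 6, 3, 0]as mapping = [0→5, 1→2, 2→1, 3→6, 4→4, 5→0, 6→7, 7→3]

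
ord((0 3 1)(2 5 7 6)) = 12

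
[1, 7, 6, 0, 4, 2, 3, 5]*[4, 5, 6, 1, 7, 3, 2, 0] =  [5, 0, 2, 4, 7, 6, 1, 3]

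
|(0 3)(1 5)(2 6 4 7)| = 4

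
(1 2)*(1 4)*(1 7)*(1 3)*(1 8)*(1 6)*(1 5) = (1 2 4 7 3 8 6 5)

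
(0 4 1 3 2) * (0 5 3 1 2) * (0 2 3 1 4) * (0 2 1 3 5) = (0 2)(1 4 5 3)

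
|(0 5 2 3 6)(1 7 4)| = 15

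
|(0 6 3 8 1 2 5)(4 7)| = 14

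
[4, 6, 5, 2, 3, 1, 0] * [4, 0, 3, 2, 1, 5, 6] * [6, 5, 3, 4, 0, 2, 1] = [5, 1, 2, 4, 3, 6, 0]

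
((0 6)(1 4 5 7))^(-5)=(0 6)(1 7 5 4)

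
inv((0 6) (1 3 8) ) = (0 6) (1 8 3) 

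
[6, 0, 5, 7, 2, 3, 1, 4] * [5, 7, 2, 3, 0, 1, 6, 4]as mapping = [0→6, 1→5, 2→1, 3→4, 4→2, 5→3, 6→7, 7→0]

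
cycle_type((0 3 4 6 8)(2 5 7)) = 3.5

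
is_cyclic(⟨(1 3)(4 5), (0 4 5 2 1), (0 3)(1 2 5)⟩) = no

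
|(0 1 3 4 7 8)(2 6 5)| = 6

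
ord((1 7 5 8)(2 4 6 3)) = 4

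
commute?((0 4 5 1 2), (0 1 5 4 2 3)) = no:(0 4 5 1 2) * (0 1 5 4 2 3) = (0 2 1 3), (0 1 5 4 2 3) * (0 4 5 1 2) = (0 2 3 4)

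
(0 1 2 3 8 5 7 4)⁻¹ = (0 4 7 5 8 3 2 1)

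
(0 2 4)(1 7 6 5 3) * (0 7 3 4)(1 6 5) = (0 2)(1 3 6)(4 7 5)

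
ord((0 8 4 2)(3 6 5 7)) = 4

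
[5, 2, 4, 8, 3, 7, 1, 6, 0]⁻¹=[8, 6, 1, 4, 2, 0, 7, 5, 3]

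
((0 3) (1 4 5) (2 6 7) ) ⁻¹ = (0 3) (1 5 4) (2 7 6) 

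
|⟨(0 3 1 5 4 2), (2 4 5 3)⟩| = 120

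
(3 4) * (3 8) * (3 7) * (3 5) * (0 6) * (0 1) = (0 6 1)(3 4 8 7 5)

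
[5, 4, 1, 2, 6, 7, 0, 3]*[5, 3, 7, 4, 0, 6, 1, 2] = [6, 0, 3, 7, 1, 2, 5, 4]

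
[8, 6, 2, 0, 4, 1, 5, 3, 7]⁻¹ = [3, 5, 2, 7, 4, 6, 1, 8, 0]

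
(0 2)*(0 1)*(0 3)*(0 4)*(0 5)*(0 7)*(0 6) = (0 2 1 3 4 5 7 6)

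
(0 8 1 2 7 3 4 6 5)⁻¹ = (0 5 6 4 3 7 2 1 8)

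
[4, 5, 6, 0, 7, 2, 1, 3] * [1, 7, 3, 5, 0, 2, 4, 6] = [0, 2, 4, 1, 6, 3, 7, 5]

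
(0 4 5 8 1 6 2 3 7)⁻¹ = (0 7 3 2 6 1 8 5 4)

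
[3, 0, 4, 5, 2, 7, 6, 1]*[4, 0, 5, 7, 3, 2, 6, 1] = [7, 4, 3, 2, 5, 1, 6, 0]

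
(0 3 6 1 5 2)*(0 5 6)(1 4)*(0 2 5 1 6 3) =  (1 3 2)(4 6)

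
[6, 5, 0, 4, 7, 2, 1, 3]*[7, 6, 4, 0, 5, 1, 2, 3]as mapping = [0→2, 1→1, 2→7, 3→5, 4→3, 5→4, 6→6, 7→0]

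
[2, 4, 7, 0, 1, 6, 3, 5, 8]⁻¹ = [3, 4, 0, 6, 1, 7, 5, 2, 8]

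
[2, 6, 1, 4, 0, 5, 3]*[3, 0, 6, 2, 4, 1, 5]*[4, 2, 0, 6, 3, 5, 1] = [1, 5, 4, 3, 6, 2, 0]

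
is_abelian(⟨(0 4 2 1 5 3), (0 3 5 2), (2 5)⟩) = no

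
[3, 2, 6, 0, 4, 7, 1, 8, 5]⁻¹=[3, 6, 1, 0, 4, 8, 2, 5, 7]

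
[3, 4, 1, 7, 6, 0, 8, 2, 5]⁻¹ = [5, 2, 7, 0, 1, 8, 4, 3, 6]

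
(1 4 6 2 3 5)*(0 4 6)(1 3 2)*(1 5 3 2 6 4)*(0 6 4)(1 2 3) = (0 2 4 6 5 3 1)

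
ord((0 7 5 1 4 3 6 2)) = 8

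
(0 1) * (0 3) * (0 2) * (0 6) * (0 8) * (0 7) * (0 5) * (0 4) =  (0 1 3 2 6 8 7 5 4)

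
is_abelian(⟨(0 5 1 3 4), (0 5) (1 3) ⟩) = no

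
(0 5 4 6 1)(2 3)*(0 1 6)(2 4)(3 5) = (0 3 4)(2 5)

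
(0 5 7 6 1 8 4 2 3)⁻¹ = (0 3 2 4 8 1 6 7 5)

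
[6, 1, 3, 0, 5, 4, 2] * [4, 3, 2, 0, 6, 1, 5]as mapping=[0→5, 1→3, 2→0, 3→4, 4→1, 5→6, 6→2]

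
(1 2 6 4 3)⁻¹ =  (1 3 4 6 2)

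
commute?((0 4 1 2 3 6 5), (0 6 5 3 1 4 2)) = no:(0 4 1 2 3 6 5) * (0 6 5 3 1 4 2) = (0 2 1)(3 5 6), (0 6 5 3 1 4 2) * (0 4 1 2 3 6 5) = (0 5 6)(2 4 3)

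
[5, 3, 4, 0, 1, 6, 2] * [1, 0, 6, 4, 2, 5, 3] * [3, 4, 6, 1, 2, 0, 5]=[0, 2, 6, 4, 3, 1, 5]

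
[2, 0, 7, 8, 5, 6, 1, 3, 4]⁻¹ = [1, 6, 0, 7, 8, 4, 5, 2, 3]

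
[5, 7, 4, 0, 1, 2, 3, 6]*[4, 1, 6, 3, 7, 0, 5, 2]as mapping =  [0→0, 1→2, 2→7, 3→4, 4→1, 5→6, 6→3, 7→5]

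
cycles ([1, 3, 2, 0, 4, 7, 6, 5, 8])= (0 1 3)(5 7)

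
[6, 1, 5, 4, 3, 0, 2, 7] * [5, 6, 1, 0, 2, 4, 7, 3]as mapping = [0→7, 1→6, 2→4, 3→2, 4→0, 5→5, 6→1, 7→3]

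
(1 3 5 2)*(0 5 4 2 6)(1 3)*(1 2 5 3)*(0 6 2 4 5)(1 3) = (0 1 4)(2 3 5)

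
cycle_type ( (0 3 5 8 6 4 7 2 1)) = 9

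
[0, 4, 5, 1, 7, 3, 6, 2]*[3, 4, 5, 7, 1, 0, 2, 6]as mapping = [0→3, 1→1, 2→0, 3→4, 4→6, 5→7, 6→2, 7→5]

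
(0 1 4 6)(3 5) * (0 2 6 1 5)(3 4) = (0 5 4 1 3)(2 6)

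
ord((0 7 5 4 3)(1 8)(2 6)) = 10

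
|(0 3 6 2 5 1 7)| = 7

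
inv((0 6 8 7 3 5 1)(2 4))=(0 1 5 3 7 8 6)(2 4)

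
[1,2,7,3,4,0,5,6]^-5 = [1,2,7,3,4,0,5,6]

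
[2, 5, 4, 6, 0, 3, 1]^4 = [2, 1, 4, 3, 0, 5, 6]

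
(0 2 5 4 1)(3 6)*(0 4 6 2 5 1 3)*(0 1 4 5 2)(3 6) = (0 2 4 6 1 5 3)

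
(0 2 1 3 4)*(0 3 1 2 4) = (0 4 3)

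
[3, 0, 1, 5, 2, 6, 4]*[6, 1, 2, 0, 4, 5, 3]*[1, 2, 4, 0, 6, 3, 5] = [1, 5, 2, 3, 4, 0, 6]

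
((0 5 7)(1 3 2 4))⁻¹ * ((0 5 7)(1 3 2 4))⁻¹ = (0 5 7)(1 2)(3 4)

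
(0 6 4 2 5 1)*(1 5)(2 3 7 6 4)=(0 4 3 7 6 2 1)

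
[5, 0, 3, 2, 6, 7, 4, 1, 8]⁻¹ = [1, 7, 3, 2, 6, 0, 4, 5, 8]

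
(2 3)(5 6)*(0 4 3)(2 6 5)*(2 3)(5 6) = (0 4 2)(3 5 6)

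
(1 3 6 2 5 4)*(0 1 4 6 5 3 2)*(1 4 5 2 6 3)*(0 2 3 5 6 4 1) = (0 1 4 6 2)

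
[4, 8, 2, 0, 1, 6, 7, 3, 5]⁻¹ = [3, 4, 2, 7, 0, 8, 5, 6, 1]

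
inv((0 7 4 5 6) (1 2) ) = (0 6 5 4 7) (1 2) 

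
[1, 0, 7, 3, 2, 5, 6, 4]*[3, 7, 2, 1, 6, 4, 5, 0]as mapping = [0→7, 1→3, 2→0, 3→1, 4→2, 5→4, 6→5, 7→6]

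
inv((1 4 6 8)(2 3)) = (1 8 6 4)(2 3)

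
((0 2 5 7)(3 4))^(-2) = (0 5)(2 7)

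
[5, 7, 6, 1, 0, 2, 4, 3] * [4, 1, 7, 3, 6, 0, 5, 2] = [0, 2, 5, 1, 4, 7, 6, 3]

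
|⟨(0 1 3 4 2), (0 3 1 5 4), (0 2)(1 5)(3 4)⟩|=720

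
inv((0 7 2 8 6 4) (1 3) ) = (0 4 6 8 2 7) (1 3) 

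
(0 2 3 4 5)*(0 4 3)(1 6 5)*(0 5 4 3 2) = (1 6 4)(2 5 3)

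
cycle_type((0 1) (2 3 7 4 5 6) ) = 2.6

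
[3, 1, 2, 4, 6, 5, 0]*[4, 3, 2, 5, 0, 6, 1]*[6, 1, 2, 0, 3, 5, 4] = [5, 0, 2, 6, 1, 4, 3]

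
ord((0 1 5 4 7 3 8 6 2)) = 9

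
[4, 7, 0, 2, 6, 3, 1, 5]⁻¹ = [2, 6, 3, 5, 0, 7, 4, 1]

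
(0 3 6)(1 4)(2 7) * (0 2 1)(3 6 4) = (0 6 2 7 1 3 4)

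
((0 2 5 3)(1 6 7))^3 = (0 3 5 2)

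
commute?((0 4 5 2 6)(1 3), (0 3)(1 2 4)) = no:(0 4 5 2 6)(1 3)*(0 3)(1 2 4) = (0 1)(2 6 3)(4 5), (0 3)(1 2 4)*(0 4 5 2 6)(1 3) = (0 1 6)(2 5)(3 4)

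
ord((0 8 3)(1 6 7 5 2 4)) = 6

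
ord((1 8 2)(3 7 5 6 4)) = 15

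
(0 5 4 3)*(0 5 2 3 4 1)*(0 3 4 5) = (0 2 4 5 1 3)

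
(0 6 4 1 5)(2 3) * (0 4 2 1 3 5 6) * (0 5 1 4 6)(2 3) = (0 5 6 3 4 2 1)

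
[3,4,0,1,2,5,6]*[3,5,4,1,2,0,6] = [1,2,3,5,4,0,6]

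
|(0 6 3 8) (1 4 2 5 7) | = 20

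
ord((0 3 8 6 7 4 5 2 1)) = 9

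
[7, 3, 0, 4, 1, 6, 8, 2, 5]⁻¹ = [2, 4, 7, 1, 3, 8, 5, 0, 6]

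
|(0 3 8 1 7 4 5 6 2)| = 9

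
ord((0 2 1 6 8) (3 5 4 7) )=20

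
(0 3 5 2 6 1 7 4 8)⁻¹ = (0 8 4 7 1 6 2 5 3)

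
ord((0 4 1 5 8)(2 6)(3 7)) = 10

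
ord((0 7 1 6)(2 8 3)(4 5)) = 12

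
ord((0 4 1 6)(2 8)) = 4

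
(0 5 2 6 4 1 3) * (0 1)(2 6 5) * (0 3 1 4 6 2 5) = (0 5 2)(3 4)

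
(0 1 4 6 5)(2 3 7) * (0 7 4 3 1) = (1 3 4 6 5 7 2)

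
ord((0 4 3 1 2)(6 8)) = 10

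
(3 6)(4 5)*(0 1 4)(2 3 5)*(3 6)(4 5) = (0 1 5)(2 6 4)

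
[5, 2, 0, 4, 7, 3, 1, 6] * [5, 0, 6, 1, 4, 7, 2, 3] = [7, 6, 5, 4, 3, 1, 0, 2]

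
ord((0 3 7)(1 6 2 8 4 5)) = 6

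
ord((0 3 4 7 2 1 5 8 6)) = 9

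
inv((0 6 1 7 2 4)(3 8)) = (0 4 2 7 1 6)(3 8)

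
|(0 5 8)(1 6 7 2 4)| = 15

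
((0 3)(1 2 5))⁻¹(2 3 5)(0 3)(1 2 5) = (0 1 5)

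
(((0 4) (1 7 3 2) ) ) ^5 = (0 4) (1 7 3 2) 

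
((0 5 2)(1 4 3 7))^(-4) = (0 2 5)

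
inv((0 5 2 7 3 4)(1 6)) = (0 4 3 7 2 5)(1 6)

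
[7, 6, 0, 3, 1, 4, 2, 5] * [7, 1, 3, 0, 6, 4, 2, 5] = [5, 2, 7, 0, 1, 6, 3, 4] 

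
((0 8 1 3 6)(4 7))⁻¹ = (0 6 3 1 8)(4 7)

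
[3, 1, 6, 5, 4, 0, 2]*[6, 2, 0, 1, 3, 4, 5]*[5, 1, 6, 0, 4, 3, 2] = [1, 6, 3, 4, 0, 2, 5]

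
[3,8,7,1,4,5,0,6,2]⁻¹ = [6,3,8,0,4,5,7,2,1]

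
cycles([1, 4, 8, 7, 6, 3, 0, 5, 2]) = (0 1 4 6)(2 8)(3 7 5)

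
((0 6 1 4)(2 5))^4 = ()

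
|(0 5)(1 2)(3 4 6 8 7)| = 10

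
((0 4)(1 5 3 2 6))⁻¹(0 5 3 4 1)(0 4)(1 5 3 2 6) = (0 5 4 3 2)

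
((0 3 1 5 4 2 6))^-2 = (0 2 5 3 6 4 1)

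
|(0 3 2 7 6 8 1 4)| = 8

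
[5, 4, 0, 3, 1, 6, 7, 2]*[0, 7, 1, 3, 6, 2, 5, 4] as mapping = [0→2, 1→6, 2→0, 3→3, 4→7, 5→5, 6→4, 7→1] 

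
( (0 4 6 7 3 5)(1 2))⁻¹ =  (0 5 3 7 6 4)(1 2)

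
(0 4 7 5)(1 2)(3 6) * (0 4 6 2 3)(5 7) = (0 6)(1 3 2)(4 5)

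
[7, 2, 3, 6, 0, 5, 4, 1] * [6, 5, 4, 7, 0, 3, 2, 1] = [1, 4, 7, 2, 6, 3, 0, 5]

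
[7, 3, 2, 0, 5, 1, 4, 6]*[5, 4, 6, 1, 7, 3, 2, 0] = [0, 1, 6, 5, 3, 4, 7, 2]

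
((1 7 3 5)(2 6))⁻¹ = (1 5 3 7)(2 6)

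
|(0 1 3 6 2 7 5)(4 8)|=14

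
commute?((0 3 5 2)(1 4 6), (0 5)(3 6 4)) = no:(0 3 5 2)(1 4 6) * (0 5)(3 6 4) = (0 6 1 3)(2 5), (0 5)(3 6 4) * (0 3 5 2)(1 4 6) = (0 2)(1 4 5 3)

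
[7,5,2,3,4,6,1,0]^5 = [7,6,2,3,4,1,5,0]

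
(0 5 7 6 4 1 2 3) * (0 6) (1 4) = (0 5 7) (1 2 3 6) 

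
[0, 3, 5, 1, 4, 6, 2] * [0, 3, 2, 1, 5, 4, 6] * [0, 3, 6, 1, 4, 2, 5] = [0, 3, 4, 1, 2, 5, 6]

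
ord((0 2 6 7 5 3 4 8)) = 8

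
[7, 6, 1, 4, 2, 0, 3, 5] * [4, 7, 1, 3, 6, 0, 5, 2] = [2, 5, 7, 6, 1, 4, 3, 0] 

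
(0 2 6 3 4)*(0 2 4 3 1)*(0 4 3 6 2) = (0 3 6 1 4)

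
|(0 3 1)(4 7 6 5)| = 12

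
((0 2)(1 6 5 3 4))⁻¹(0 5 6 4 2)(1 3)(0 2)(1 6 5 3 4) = (0 2 3 5 1)(4 6)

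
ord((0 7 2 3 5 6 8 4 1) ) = 9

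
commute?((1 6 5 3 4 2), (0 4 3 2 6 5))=no:(1 6 5 3 4 2)*(0 4 3 2 6 5)=(0 4 6)(1 5 2), (0 4 3 2 6 5)*(1 6 5 3 4 2)=(0 2 5)(1 6 3)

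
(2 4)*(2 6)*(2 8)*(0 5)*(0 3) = (0 5 3) (2 4 6 8) 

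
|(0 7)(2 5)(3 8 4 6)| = 4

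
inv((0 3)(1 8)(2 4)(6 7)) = (0 3)(1 8)(2 4)(6 7)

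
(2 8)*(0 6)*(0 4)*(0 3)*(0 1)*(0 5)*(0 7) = (0 6 4 3 1 5 7)(2 8)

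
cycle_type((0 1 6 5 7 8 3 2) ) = 8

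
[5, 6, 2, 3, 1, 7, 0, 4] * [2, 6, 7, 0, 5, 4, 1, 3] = [4, 1, 7, 0, 6, 3, 2, 5]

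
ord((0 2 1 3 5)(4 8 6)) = 15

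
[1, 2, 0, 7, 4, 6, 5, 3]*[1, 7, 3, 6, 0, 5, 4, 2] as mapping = [0→7, 1→3, 2→1, 3→2, 4→0, 5→4, 6→5, 7→6] 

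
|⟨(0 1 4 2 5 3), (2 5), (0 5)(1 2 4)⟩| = 720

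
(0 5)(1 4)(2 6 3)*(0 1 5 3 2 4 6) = (0 3 4 5 1 6 2)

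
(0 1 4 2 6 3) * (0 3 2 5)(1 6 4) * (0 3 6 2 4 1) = (0 2 1)(3 6 4 5)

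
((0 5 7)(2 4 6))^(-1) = (0 7 5)(2 6 4)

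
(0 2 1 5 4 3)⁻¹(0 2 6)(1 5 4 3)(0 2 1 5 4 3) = (0 5 4 3)(1 6 2)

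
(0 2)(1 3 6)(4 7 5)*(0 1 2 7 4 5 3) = (0 7 3 6 2 1)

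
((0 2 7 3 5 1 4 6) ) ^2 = (0 7 5 4) (1 6 2 3) 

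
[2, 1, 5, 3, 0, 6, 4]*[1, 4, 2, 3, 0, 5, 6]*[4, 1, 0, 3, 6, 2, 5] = [0, 6, 2, 3, 1, 5, 4]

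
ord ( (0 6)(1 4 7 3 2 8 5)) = 14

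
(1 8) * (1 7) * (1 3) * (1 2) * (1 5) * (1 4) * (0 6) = (0 6)(1 8 7 3 2 5 4)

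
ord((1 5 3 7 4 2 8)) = 7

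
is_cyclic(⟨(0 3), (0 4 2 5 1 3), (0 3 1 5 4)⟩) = no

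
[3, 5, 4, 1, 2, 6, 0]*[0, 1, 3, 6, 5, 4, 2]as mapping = [0→6, 1→4, 2→5, 3→1, 4→3, 5→2, 6→0]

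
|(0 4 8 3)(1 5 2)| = 12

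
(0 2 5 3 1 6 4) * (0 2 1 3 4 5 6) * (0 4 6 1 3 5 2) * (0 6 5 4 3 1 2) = (0 1 3 4 6)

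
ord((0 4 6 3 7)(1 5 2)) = 15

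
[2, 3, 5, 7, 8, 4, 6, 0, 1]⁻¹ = [7, 8, 0, 1, 5, 2, 6, 3, 4]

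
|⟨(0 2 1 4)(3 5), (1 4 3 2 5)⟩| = 360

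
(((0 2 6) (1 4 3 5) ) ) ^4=(0 2 6) 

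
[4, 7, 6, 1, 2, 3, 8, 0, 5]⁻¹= [7, 3, 4, 5, 0, 8, 2, 1, 6]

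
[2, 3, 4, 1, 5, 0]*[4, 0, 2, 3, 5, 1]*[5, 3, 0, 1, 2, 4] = [0, 1, 4, 5, 3, 2]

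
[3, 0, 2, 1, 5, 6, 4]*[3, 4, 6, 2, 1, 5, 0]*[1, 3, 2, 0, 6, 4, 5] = [2, 0, 5, 6, 4, 1, 3]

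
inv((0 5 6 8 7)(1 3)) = (0 7 8 6 5)(1 3)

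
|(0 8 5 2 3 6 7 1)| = 8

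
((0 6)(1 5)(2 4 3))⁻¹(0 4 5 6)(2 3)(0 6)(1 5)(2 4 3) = (0 6 3 1)(2 4)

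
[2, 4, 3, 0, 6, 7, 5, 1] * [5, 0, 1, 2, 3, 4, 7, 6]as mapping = [0→1, 1→3, 2→2, 3→5, 4→7, 5→6, 6→4, 7→0]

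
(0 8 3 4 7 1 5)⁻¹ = (0 5 1 7 4 3 8)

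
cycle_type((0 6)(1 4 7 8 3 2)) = 2.6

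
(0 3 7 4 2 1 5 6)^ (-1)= (0 6 5 1 2 4 7 3)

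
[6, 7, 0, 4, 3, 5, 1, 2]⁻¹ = [2, 6, 7, 4, 3, 5, 0, 1]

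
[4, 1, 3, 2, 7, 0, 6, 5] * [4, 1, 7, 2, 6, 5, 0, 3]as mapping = [0→6, 1→1, 2→2, 3→7, 4→3, 5→4, 6→0, 7→5]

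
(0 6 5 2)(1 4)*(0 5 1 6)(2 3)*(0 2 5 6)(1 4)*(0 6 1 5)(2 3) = (0 3)(1 5 2)(4 6)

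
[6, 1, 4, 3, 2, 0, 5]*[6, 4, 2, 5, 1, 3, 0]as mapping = [0→0, 1→4, 2→1, 3→5, 4→2, 5→6, 6→3]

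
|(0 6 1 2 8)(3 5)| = 10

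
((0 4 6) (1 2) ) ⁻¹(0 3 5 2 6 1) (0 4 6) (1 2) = (0 2 4 3 5 1) 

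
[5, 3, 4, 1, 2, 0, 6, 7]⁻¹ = [5, 3, 4, 1, 2, 0, 6, 7]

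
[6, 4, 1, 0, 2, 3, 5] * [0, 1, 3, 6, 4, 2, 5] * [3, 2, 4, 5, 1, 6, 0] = [6, 1, 2, 3, 5, 0, 4]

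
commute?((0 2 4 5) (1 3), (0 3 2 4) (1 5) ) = no:(0 2 4 5) (1 3)*(0 3 2 4) (1 5) = (0 4 1 2) (3 5), (0 3 2 4) (1 5)*(0 2 4 5) (1 3) = (0 1) (2 5 3 4) 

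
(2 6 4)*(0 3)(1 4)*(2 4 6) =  (0 3)(1 6)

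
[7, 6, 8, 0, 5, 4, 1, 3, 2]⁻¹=[3, 6, 8, 7, 5, 4, 1, 0, 2]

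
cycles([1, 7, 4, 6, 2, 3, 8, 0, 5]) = (0 1 7)(2 4)(3 6 8 5)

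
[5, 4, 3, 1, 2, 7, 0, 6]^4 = [0, 1, 2, 3, 4, 5, 6, 7]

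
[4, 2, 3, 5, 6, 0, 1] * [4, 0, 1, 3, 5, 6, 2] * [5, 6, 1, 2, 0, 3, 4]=[3, 6, 2, 4, 1, 0, 5]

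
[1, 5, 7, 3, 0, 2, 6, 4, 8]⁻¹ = [4, 0, 5, 3, 7, 1, 6, 2, 8]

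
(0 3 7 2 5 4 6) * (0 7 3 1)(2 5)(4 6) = (0 1)(5 6 7)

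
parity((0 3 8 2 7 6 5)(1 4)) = odd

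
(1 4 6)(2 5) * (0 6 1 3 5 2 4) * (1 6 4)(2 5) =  (0 4 6 3 2 5 1)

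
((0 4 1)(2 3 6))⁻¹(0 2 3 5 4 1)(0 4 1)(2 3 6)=(0 4 3 6 5 1)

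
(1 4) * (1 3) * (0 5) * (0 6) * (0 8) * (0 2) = (0 5 6 8 2)(1 4 3)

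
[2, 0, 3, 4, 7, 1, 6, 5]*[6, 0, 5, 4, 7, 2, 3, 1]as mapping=[0→5, 1→6, 2→4, 3→7, 4→1, 5→0, 6→3, 7→2]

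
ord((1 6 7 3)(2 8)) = 4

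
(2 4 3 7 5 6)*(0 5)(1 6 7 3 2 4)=(0 5 7)(1 6 4 2)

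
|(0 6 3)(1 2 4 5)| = 12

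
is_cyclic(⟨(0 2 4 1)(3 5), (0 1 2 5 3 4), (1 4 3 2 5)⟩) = no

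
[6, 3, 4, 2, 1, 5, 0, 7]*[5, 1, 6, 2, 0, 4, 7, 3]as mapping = [0→7, 1→2, 2→0, 3→6, 4→1, 5→4, 6→5, 7→3]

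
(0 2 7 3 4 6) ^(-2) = (0 4 7) (2 6 3) 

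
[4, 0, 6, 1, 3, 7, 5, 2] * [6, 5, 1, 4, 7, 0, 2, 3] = [7, 6, 2, 5, 4, 3, 0, 1]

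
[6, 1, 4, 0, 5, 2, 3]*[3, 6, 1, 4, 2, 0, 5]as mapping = [0→5, 1→6, 2→2, 3→3, 4→0, 5→1, 6→4]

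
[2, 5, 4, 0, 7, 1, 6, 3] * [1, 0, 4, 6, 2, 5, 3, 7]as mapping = [0→4, 1→5, 2→2, 3→1, 4→7, 5→0, 6→3, 7→6]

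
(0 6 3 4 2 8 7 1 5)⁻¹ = (0 5 1 7 8 2 4 3 6)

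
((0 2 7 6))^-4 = ()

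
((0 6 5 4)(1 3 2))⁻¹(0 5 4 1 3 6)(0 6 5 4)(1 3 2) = (0 3 2 5 6 4)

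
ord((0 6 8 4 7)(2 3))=10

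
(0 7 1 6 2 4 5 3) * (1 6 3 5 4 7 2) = (0 2 7 6 1 3)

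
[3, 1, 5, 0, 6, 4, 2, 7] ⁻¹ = [3, 1, 6, 0, 5, 2, 4, 7] 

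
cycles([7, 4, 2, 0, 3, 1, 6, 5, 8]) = (0 7 5 1 4 3)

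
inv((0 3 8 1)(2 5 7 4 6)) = (0 1 8 3)(2 6 4 7 5)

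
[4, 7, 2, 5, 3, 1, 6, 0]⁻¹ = [7, 5, 2, 4, 0, 3, 6, 1]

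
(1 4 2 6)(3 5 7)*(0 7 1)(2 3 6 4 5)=(0 7 6)(1 5)(2 4 3)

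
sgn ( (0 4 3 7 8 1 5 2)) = -1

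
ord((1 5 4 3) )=4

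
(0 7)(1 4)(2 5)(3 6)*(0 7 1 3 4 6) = (0 1 6 4 3)(2 5)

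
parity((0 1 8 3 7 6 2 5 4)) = even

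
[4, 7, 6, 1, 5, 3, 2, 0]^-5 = [4, 7, 6, 1, 5, 3, 2, 0]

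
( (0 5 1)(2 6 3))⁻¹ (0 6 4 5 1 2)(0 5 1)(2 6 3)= (0 6 5 3 4 1)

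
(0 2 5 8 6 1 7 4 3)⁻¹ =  (0 3 4 7 1 6 8 5 2)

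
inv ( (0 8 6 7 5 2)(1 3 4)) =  (0 2 5 7 6 8)(1 4 3)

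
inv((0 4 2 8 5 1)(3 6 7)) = (0 1 5 8 2 4)(3 7 6)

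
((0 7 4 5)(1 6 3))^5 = (0 7 4 5)(1 3 6)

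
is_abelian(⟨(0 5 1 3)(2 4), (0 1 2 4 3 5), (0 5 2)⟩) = no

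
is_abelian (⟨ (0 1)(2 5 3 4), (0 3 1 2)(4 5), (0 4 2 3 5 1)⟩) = no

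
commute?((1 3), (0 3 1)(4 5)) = no:(1 3)*(0 3 1)(4 5) = (0 3)(4 5), (0 3 1)(4 5)*(1 3) = (0 1)(4 5)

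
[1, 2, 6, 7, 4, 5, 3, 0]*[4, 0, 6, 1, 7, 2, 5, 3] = [0, 6, 5, 3, 7, 2, 1, 4]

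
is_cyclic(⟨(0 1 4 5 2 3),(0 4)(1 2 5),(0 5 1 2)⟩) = no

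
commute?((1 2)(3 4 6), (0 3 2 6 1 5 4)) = no:(1 2)(3 4 6)*(0 3 2 6 1 5 4) = (0 3)(1 6 2 5 4), (0 3 2 6 1 5 4)*(1 2)(3 4 6) = (0 4)(1 5 6 2 3)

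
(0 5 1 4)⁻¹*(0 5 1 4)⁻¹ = (0 1)(4 5)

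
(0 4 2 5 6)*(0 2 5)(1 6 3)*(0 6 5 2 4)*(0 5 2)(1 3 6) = (0 5 6 4)(1 2)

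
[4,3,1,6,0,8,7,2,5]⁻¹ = [4,2,7,1,0,8,3,6,5]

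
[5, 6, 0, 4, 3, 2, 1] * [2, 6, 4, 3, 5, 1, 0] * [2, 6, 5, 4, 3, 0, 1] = [6, 2, 5, 0, 4, 3, 1]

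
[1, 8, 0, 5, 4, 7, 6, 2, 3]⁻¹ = [2, 0, 7, 8, 4, 3, 6, 5, 1]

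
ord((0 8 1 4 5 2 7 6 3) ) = 9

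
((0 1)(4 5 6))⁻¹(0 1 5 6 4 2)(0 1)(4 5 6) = (0 6 4 5 2 1)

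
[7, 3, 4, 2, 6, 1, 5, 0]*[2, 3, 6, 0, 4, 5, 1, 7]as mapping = [0→7, 1→0, 2→4, 3→6, 4→1, 5→3, 6→5, 7→2]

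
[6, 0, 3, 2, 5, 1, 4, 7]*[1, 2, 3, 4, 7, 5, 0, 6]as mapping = [0→0, 1→1, 2→4, 3→3, 4→5, 5→2, 6→7, 7→6]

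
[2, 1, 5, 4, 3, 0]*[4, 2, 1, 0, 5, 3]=[1, 2, 3, 5, 0, 4]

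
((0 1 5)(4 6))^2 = (0 5 1)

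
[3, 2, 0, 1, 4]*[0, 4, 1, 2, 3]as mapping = [0→2, 1→1, 2→0, 3→4, 4→3]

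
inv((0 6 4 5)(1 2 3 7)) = (0 5 4 6)(1 7 3 2)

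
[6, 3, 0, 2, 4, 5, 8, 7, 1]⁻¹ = [2, 8, 3, 1, 4, 5, 0, 7, 6]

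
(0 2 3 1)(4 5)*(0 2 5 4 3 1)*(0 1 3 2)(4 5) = (0 4 5 2 3 1)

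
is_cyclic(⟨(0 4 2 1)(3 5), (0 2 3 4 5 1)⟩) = no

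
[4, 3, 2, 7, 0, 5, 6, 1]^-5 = [4, 3, 2, 7, 0, 5, 6, 1]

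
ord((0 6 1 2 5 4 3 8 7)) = 9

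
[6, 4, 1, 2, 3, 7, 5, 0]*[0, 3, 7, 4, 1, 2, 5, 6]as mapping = [0→5, 1→1, 2→3, 3→7, 4→4, 5→6, 6→2, 7→0]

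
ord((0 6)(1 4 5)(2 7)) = 6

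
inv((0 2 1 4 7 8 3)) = (0 3 8 7 4 1 2)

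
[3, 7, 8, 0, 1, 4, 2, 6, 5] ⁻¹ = [3, 4, 6, 0, 5, 8, 7, 1, 2] 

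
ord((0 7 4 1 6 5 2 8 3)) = 9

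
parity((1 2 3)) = even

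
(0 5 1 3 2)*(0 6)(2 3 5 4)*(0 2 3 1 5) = (0 4 3 1)(2 6)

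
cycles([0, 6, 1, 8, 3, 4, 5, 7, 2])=(1 6 5 4 3 8 2)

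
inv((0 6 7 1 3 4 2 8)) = (0 8 2 4 3 1 7 6)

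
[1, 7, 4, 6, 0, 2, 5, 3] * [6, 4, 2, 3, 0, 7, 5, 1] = [4, 1, 0, 5, 6, 2, 7, 3]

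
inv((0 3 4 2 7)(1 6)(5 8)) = (0 7 2 4 3)(1 6)(5 8)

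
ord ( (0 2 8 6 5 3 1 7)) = 8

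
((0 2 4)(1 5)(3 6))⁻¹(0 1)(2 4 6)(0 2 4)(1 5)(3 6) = (0 3 4)(2 5)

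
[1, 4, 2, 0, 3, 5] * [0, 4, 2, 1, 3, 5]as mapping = [0→4, 1→3, 2→2, 3→0, 4→1, 5→5]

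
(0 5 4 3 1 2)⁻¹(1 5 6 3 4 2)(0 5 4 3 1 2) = (0 2 4 6 1 3)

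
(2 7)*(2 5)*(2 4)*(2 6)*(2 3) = (2 7 5 4 6 3)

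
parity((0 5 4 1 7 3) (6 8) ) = even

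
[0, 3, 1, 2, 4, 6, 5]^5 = [0, 2, 3, 1, 4, 6, 5]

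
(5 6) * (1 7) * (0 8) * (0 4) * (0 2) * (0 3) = (0 8 4 2 3)(1 7)(5 6)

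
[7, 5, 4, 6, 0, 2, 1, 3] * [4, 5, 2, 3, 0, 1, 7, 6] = [6, 1, 0, 7, 4, 2, 5, 3]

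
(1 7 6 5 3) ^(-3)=(1 6 3 7 5) 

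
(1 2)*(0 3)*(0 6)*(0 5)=(0 3 6 5)(1 2)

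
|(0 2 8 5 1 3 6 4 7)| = 9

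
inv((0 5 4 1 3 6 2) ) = (0 2 6 3 1 4 5) 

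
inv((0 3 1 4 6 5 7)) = (0 7 5 6 4 1 3)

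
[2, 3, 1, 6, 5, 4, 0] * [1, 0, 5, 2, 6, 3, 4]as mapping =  [0→5, 1→2, 2→0, 3→4, 4→3, 5→6, 6→1]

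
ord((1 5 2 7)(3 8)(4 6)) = 4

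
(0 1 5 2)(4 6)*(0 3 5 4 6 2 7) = (0 1 4 2 3 5 7)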